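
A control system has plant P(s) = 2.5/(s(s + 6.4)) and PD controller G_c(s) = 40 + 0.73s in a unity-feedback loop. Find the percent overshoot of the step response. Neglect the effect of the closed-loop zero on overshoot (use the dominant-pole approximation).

24.2%

Forward path: (40 + 0.73s)·2.5/(s(s+6.4)). The closed-loop characteristic equation is s² + (6.4 + 2.5·0.73)s + 2.5·40 = 0.
That is s² + 8.225s + 100 = 0, so ω_n = 10 rad/s and ζ = 8.225/(2·10) = 0.4113.
%OS = 100·exp(−πζ/√(1−ζ²)) = 24.2%.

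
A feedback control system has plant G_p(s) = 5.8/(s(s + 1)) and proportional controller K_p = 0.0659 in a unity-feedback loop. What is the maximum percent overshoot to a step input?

The closed-loop denominator s² + 1s + 0.3822 gives ω_n = √0.3822 = 0.6182 and ζ = 1/(2ω_n) = 0.8087.
%OS = 100·exp(−πζ/√(1−ζ²)) = 100·exp(−π·0.8087/√0.3459) = 1.33%.

1.33%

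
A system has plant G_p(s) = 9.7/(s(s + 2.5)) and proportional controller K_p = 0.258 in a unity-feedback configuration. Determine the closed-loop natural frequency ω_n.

ω_n = 1.58 rad/s

With unity feedback the closed-loop characteristic equation is s² + 2.5s + 0.258·9.7 = s² + 2.5s + 2.503 = 0.
Matching s² + 2ζω_n s + ω_n²: ω_n = √2.503 = 1.582 rad/s and 2ζω_n = 2.5, so ζ = 2.5/(2·1.582) = 0.79.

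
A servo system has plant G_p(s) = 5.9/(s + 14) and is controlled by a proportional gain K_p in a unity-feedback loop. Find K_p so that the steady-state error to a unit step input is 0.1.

For a type-0 loop with proportional control, e_ss = 1/(1 + K_p·G_p(0)).
G_p(0) = 0.4214. Require 1/(1 + K_p·0.4214) = 0.1, so 1 + 0.4214·K_p = 10.
K_p = (10 − 1)/0.4214 = 21.4.

K_p = 21.4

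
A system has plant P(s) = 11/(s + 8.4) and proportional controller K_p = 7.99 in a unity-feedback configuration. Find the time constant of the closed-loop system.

Closed-loop transfer function: T(s) = K_p·P(s)/(1 + K_p·P(s)) = 87.89/(s + 8.4 + 87.89) = 87.89/(s + 96.29).
Time constant τ = 1/96.29 = 0.0104 s.

τ = 0.0104 s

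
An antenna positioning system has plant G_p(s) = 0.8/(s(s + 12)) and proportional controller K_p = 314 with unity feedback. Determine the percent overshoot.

The closed-loop denominator s² + 12s + 251.2 gives ω_n = √251.2 = 15.85 and ζ = 12/(2ω_n) = 0.3786.
%OS = 100·exp(−πζ/√(1−ζ²)) = 100·exp(−π·0.3786/√0.8567) = 27.7%.

27.7%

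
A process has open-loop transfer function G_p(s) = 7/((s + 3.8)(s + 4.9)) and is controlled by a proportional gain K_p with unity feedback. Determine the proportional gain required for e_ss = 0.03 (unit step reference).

K_p = 86

Steady-state error for a unit step on this type-0 loop is 1/(1 + K_p·G_p(0)).
G_p(0) = 0.3759. Require 1/(1 + K_p·0.3759) = 0.03, so 1 + 0.3759·K_p = 33.33.
K_p = (33.33 − 1)/0.3759 = 86.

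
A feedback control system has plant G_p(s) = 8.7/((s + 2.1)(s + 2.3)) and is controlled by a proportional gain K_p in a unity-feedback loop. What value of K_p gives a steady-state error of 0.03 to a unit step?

Steady-state error for a unit step on this type-0 loop is 1/(1 + K_p·G_p(0)).
G_p(0) = 1.801. Require 1/(1 + K_p·1.801) = 0.03, so 1 + 1.801·K_p = 33.33.
K_p = (33.33 − 1)/1.801 = 18.

K_p = 18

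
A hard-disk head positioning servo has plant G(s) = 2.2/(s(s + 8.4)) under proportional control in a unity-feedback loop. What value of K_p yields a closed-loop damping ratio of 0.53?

Closed-loop characteristic equation: s² + 8.4s + K_p·2.2 = 0.
So ω_n = √(2.2K_p) and 2ζω_n = 8.4, giving ζ = 8.4/(2√(2.2K_p)).
Setting ζ = 0.53: √(2.2K_p) = 8.4/(2·0.53) = 7.925, so K_p = 62.8/2.2 = 28.5.

K_p = 28.5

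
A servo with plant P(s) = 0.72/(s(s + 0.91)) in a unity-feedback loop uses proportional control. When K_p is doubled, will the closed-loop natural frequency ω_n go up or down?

increase

ω_n = √(0.72·K_p), which grows with K_p.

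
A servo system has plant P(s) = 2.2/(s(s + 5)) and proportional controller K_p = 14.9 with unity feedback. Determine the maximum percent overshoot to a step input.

21.8%

From 1 + K_pP(s) = 0: s² + 5s + 32.78 = 0 ⇒ ω_n = 5.725, ζ = 0.4367.
%OS = 100·exp(−πζ/√(1−ζ²)) = 100·exp(−π·0.4367/√0.8093) = 21.8%.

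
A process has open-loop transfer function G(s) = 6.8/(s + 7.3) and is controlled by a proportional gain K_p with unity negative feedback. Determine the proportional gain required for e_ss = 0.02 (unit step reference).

K_p = 52.6

The loop is type 0, so e_ss(step) = 1/(1 + K_pos) with K_pos = K_p·G(0).
G(0) = 0.9315. Require 1/(1 + K_p·0.9315) = 0.02, so 1 + 0.9315·K_p = 50.
K_p = (50 − 1)/0.9315 = 52.6.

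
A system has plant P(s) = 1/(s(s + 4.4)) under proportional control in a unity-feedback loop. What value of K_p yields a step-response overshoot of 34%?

K_p = 45.9

From %OS = 100·exp(−πζ/√(1−ζ²)) = 34%, ζ = −ln(0.34)/√(π²+ln²(0.34)) = 0.3248.
Characteristic equation s² + 4.4s + 1K_p = 0 gives ζ = 4.4/(2√(1K_p)).
Setting ζ = 0.3248: √(1K_p) = 4.4/(2·0.3248) = 6.774, so K_p = 45.88/1 = 45.9.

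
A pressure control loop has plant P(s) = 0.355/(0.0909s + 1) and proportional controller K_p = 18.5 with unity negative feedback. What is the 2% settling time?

T_s ≈ 0.048 s

Closed loop: T(s) = K_p·P/(1+K_p·P) = 6.567/(0.0909s + 1 + 6.567), with pole at s = −(1 + 6.567)/0.0909 = −83.25.
τ = 1/83.25 = 0.01201 s, so 2% settling time ≈ 4τ = 0.048 s.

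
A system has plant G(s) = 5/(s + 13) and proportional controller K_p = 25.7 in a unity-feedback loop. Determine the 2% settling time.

T_s ≈ 0.0283 s

Closed-loop transfer function: T(s) = K_p·G(s)/(1 + K_p·G(s)) = 128.5/(s + 13 + 128.5) = 128.5/(s + 141.5).
Time constant τ = 1/141.5 = 0.007067 s, so the 2% settling time is about 4τ = 0.0283 s.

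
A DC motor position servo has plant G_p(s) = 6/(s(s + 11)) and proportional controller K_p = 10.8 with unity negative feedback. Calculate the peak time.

T_p = 0.534 s

The closed-loop denominator s² + 11s + 64.8 gives ω_n = √64.8 = 8.05 and ζ = 11/(2ω_n) = 0.6832.
Damped frequency ω_d = ω_n√(1−ζ²) = 5.878 rad/s, so peak time T_p = π/ω_d = 0.534 s.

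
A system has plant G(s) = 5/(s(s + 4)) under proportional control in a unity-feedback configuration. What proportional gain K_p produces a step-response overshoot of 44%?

From %OS = 100·exp(−πζ/√(1−ζ²)) = 44%, ζ = −ln(0.44)/√(π²+ln²(0.44)) = 0.2528.
Characteristic equation s² + 4s + 5K_p = 0 gives ζ = 4/(2√(5K_p)).
Setting ζ = 0.2528: √(5K_p) = 4/(2·0.2528) = 7.91, so K_p = 62.57/5 = 12.5.

K_p = 12.5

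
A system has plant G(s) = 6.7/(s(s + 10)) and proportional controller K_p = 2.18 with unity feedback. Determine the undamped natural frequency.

ω_n = 3.82 rad/s

1 + K_p·G(s) = 0 gives s² + 10s + 14.61 = 0.
Matching s² + 2ζω_n s + ω_n²: ω_n = √14.61 = 3.822 rad/s and 2ζω_n = 10, so ζ = 10/(2·3.822) = 1.31.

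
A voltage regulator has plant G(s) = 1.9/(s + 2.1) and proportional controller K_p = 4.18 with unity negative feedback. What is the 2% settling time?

T_s ≈ 0.398 s

Closed-loop transfer function: T(s) = K_p·G(s)/(1 + K_p·G(s)) = 7.942/(s + 2.1 + 7.942) = 7.942/(s + 10.04).
Time constant τ = 1/10.04 = 0.09958 s, so the 2% settling time is about 4τ = 0.398 s.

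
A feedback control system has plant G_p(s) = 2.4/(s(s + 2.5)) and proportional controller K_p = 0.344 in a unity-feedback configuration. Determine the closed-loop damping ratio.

ζ = 1.38

The closed-loop denominator is s(s+2.5) + 0.344·2.4 = s² + 2.5s + 0.8256.
So ω_n² = 0.8256 ⇒ ω_n = 0.9086 rad/s, and ζ = 2.5/(2ω_n) = 1.38.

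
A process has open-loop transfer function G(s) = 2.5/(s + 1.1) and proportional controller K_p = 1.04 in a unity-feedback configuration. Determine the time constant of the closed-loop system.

Closed-loop transfer function: T(s) = K_p·G(s)/(1 + K_p·G(s)) = 2.6/(s + 1.1 + 2.6) = 2.6/(s + 3.7).
Time constant τ = 1/3.7 = 0.27 s.

τ = 0.27 s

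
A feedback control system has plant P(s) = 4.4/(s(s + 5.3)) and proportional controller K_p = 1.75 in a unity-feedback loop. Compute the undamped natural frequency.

1 + K_p·P(s) = 0 gives s² + 5.3s + 7.7 = 0.
So ω_n² = 7.7 ⇒ ω_n = 2.775 rad/s, and ζ = 5.3/(2ω_n) = 0.955.

ω_n = 2.77 rad/s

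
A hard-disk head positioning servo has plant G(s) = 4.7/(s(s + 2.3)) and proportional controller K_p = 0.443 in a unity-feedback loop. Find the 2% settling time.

T_s ≈ 3.48 s

From 1 + K_pG(s) = 0: s² + 2.3s + 2.082 = 0 ⇒ ω_n = 1.443, ζ = 0.797.
2% settling time T_s ≈ 4/(ζω_n) = 4/1.15 = 3.48 s.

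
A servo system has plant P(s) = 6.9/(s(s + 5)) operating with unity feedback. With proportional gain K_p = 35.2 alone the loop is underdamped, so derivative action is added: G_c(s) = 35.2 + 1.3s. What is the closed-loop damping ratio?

ζ = 0.448

Forward path: (35.2 + 1.3s)·6.9/(s(s+5)). The closed-loop characteristic equation is s² + (5 + 6.9·1.3)s + 6.9·35.2 = 0.
That is s² + 13.97s + 242.9 = 0, so ω_n = 15.58 rad/s and ζ = 13.97/(2·15.58) = 0.4482.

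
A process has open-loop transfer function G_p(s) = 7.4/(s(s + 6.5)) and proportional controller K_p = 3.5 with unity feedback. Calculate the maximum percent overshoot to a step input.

7.37%

From 1 + K_pG_p(s) = 0: s² + 6.5s + 25.9 = 0 ⇒ ω_n = 5.089, ζ = 0.6386.
%OS = 100·exp(−πζ/√(1−ζ²)) = 100·exp(−π·0.6386/√0.5922) = 7.37%.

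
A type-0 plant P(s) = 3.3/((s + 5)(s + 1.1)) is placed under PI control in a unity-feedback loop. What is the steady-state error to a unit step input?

0

The PI controller's integrator makes the forward path type 1, so e_ss to a step is zero.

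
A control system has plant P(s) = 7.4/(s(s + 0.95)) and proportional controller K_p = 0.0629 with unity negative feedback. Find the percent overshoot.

4.75%

The closed-loop denominator s² + 0.95s + 0.4655 gives ω_n = √0.4655 = 0.6822 and ζ = 0.95/(2ω_n) = 0.6962.
%OS = 100·exp(−πζ/√(1−ζ²)) = 100·exp(−π·0.6962/√0.5153) = 4.75%.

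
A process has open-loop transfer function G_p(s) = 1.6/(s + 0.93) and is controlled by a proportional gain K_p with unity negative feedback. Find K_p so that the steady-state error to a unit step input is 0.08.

K_p = 6.68

Steady-state error for a unit step on this type-0 loop is 1/(1 + K_p·G_p(0)).
G_p(0) = 1.72. Require 1/(1 + K_p·1.72) = 0.08, so 1 + 1.72·K_p = 12.5.
K_p = (12.5 − 1)/1.72 = 6.68.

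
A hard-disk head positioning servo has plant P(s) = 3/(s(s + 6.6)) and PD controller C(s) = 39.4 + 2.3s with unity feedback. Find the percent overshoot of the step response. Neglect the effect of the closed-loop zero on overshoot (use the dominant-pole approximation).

Forward path: (39.4 + 2.3s)·3/(s(s+6.6)). The closed-loop characteristic equation is s² + (6.6 + 3·2.3)s + 3·39.4 = 0.
That is s² + 13.5s + 118.2 = 0, so ω_n = 10.87 rad/s and ζ = 13.5/(2·10.87) = 0.6209.
%OS = 100·exp(−πζ/√(1−ζ²)) = 8.31%.

8.31%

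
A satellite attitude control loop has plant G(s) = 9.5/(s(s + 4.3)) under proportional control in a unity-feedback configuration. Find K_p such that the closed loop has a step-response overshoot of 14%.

From %OS = 100·exp(−πζ/√(1−ζ²)) = 14%, ζ = −ln(0.14)/√(π²+ln²(0.14)) = 0.5305.
Characteristic equation s² + 4.3s + 9.5K_p = 0 gives ζ = 4.3/(2√(9.5K_p)).
Setting ζ = 0.5305: √(9.5K_p) = 4.3/(2·0.5305) = 4.053, so K_p = 16.42/9.5 = 1.73.

K_p = 1.73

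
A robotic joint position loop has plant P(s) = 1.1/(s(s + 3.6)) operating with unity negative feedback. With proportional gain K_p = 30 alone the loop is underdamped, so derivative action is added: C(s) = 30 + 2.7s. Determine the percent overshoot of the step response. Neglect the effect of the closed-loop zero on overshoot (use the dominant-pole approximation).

11.2%

Forward path: (30 + 2.7s)·1.1/(s(s+3.6)). The closed-loop characteristic equation is s² + (3.6 + 1.1·2.7)s + 1.1·30 = 0.
That is s² + 6.57s + 33 = 0, so ω_n = 5.745 rad/s and ζ = 6.57/(2·5.745) = 0.5718.
%OS = 100·exp(−πζ/√(1−ζ²)) = 11.2%.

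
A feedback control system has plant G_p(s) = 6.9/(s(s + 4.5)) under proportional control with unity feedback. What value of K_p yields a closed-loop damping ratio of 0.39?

K_p = 4.82

Closed-loop characteristic equation: s² + 4.5s + K_p·6.9 = 0.
So ω_n = √(6.9K_p) and 2ζω_n = 4.5, giving ζ = 4.5/(2√(6.9K_p)).
Setting ζ = 0.39: √(6.9K_p) = 4.5/(2·0.39) = 5.769, so K_p = 33.28/6.9 = 4.82.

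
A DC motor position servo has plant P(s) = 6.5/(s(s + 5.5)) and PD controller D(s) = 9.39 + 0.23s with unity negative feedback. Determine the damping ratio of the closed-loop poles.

ζ = 0.448

Forward path: (9.39 + 0.23s)·6.5/(s(s+5.5)). The closed-loop characteristic equation is s² + (5.5 + 6.5·0.23)s + 6.5·9.39 = 0.
That is s² + 6.995s + 61.04 = 0, so ω_n = 7.812 rad/s and ζ = 6.995/(2·7.812) = 0.4477.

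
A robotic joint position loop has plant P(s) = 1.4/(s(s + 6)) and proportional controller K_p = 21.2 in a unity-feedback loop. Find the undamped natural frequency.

ω_n = 5.45 rad/s

The closed-loop denominator is s(s+6) + 21.2·1.4 = s² + 6s + 29.68.
Matching s² + 2ζω_n s + ω_n²: ω_n = √29.68 = 5.448 rad/s and 2ζω_n = 6, so ζ = 6/(2·5.448) = 0.551.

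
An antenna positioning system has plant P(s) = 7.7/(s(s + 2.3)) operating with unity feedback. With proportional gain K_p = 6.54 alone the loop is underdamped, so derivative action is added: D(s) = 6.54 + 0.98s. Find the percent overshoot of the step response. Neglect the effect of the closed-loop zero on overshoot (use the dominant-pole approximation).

4.85%

Forward path: (6.54 + 0.98s)·7.7/(s(s+2.3)). The closed-loop characteristic equation is s² + (2.3 + 7.7·0.98)s + 7.7·6.54 = 0.
That is s² + 9.846s + 50.36 = 0, so ω_n = 7.096 rad/s and ζ = 9.846/(2·7.096) = 0.6937.
%OS = 100·exp(−πζ/√(1−ζ²)) = 4.85%.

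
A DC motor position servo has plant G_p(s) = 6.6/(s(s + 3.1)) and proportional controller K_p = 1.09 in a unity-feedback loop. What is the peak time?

T_p = 1.44 s

From 1 + K_pG_p(s) = 0: s² + 3.1s + 7.194 = 0 ⇒ ω_n = 2.682, ζ = 0.5779.
Damped frequency ω_d = ω_n√(1−ζ²) = 2.189 rad/s, so peak time T_p = π/ω_d = 1.44 s.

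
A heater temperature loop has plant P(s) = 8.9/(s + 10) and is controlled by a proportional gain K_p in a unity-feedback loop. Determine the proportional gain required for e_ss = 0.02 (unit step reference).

K_p = 55.1

The loop is type 0, so e_ss(step) = 1/(1 + K_pos) with K_pos = K_p·P(0).
P(0) = 0.89. Require 1/(1 + K_p·0.89) = 0.02, so 1 + 0.89·K_p = 50.
K_p = (50 − 1)/0.89 = 55.1.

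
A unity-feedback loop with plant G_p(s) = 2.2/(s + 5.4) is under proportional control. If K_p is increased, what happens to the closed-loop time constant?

decrease

The closed-loop bandwidth 5.4+K_p·2.2 grows with K_p, so τ shrinks.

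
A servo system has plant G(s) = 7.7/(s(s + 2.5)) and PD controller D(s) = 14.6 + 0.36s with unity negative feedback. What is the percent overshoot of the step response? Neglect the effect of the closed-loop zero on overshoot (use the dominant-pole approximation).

44.6%

Forward path: (14.6 + 0.36s)·7.7/(s(s+2.5)). The closed-loop characteristic equation is s² + (2.5 + 7.7·0.36)s + 7.7·14.6 = 0.
That is s² + 5.272s + 112.4 = 0, so ω_n = 10.6 rad/s and ζ = 5.272/(2·10.6) = 0.2486.
%OS = 100·exp(−πζ/√(1−ζ²)) = 44.6%.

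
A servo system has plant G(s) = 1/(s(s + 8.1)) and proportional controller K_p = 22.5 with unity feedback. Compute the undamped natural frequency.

ω_n = 4.74 rad/s

The closed-loop denominator is s(s+8.1) + 22.5·1 = s² + 8.1s + 22.5.
So ω_n² = 22.5 ⇒ ω_n = 4.743 rad/s, and ζ = 8.1/(2ω_n) = 0.854.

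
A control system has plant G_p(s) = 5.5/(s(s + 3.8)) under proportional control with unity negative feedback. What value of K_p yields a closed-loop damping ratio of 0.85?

Closed-loop characteristic equation: s² + 3.8s + K_p·5.5 = 0.
So ω_n = √(5.5K_p) and 2ζω_n = 3.8, giving ζ = 3.8/(2√(5.5K_p)).
Setting ζ = 0.85: √(5.5K_p) = 3.8/(2·0.85) = 2.235, so K_p = 4.997/5.5 = 0.908.

K_p = 0.908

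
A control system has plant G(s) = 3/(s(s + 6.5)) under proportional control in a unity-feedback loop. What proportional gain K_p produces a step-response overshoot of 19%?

From %OS = 100·exp(−πζ/√(1−ζ²)) = 19%, ζ = −ln(0.19)/√(π²+ln²(0.19)) = 0.4673.
Characteristic equation s² + 6.5s + 3K_p = 0 gives ζ = 6.5/(2√(3K_p)).
Setting ζ = 0.4673: √(3K_p) = 6.5/(2·0.4673) = 6.954, so K_p = 48.36/3 = 16.1.

K_p = 16.1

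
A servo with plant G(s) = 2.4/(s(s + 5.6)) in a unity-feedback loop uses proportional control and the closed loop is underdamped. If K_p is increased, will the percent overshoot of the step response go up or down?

increase

Characteristic equation s² + 5.6s + K_p·2.4 = 0: raising K_p raises ω_n while 2ζω_n = 5.6 is fixed, so ζ falls and overshoot grows.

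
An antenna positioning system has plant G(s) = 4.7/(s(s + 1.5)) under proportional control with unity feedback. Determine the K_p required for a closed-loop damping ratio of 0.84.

Closed-loop characteristic equation: s² + 1.5s + K_p·4.7 = 0.
So ω_n = √(4.7K_p) and 2ζω_n = 1.5, giving ζ = 1.5/(2√(4.7K_p)).
Setting ζ = 0.84: √(4.7K_p) = 1.5/(2·0.84) = 0.8929, so K_p = 0.7972/4.7 = 0.17.

K_p = 0.17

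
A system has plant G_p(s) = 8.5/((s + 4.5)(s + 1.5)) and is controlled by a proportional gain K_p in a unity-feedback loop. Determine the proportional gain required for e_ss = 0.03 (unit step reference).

For a type-0 loop with proportional control, e_ss = 1/(1 + K_p·G_p(0)).
G_p(0) = 1.259. Require 1/(1 + K_p·1.259) = 0.03, so 1 + 1.259·K_p = 33.33.
K_p = (33.33 − 1)/1.259 = 25.7.

K_p = 25.7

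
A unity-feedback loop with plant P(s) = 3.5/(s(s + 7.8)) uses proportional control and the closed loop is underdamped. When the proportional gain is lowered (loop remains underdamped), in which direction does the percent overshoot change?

decrease

ζ = 7.8/(2√(3.5K_p)) rises as K_p falls; higher damping means less overshoot.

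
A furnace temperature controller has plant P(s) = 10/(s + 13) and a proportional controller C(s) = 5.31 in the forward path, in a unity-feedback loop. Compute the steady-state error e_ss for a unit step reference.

0.197

The loop is type 0. Static position error constant K_pos = C(0)·P(0) = 5.31·0.7692 = 4.085.
Steady-state error to a unit step: e_ss = 1/(1+K_pos) = 1/5.085 = 0.197.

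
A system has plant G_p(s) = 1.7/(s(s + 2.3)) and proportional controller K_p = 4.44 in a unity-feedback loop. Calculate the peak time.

Closed-loop characteristic equation: s² + 2.3s + 7.548 = 0, so ω_n = 2.747 rad/s and ζ = 2.3/(2·2.747) = 0.4186.
Damped frequency ω_d = ω_n√(1−ζ²) = 2.495 rad/s, so peak time T_p = π/ω_d = 1.26 s.

T_p = 1.26 s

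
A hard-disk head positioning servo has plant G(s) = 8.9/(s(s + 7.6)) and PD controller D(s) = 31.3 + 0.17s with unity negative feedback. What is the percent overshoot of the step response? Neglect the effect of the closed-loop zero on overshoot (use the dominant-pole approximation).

41%

Forward path: (31.3 + 0.17s)·8.9/(s(s+7.6)). The closed-loop characteristic equation is s² + (7.6 + 8.9·0.17)s + 8.9·31.3 = 0.
That is s² + 9.113s + 278.6 = 0, so ω_n = 16.69 rad/s and ζ = 9.113/(2·16.69) = 0.273.
%OS = 100·exp(−πζ/√(1−ζ²)) = 41%.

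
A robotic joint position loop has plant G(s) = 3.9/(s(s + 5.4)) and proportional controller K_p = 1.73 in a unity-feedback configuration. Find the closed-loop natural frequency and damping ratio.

ω_n = 2.6 rad/s, ζ = 1.04

With unity feedback the closed-loop characteristic equation is s² + 5.4s + 1.73·3.9 = s² + 5.4s + 6.747 = 0.
So ω_n² = 6.747 ⇒ ω_n = 2.597 rad/s, and ζ = 5.4/(2ω_n) = 1.04.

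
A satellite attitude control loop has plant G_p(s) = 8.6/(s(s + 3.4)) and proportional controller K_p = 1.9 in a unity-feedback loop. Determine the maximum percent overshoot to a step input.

23.3%

Closed-loop characteristic equation: s² + 3.4s + 16.34 = 0, so ω_n = 4.042 rad/s and ζ = 3.4/(2·4.042) = 0.4206.
%OS = 100·exp(−πζ/√(1−ζ²)) = 100·exp(−π·0.4206/√0.8231) = 23.3%.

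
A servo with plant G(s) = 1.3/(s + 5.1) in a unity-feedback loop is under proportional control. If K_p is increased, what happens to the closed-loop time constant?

decrease

Closed-loop pole is at s = −(5.1+K_p·1.3); larger K_p moves it further left, so τ = 1/(5.1+K_p·1.3) decreases.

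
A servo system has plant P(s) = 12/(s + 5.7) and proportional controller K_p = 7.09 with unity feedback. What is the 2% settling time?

Closed-loop transfer function: T(s) = K_p·P(s)/(1 + K_p·P(s)) = 85.08/(s + 5.7 + 85.08) = 85.08/(s + 90.78).
Time constant τ = 1/90.78 = 0.01102 s, so the 2% settling time is about 4τ = 0.0441 s.

T_s ≈ 0.0441 s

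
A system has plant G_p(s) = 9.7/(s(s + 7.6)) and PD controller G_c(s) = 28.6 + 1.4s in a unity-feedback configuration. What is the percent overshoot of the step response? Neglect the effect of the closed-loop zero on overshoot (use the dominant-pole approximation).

7.52%

Forward path: (28.6 + 1.4s)·9.7/(s(s+7.6)). The closed-loop characteristic equation is s² + (7.6 + 9.7·1.4)s + 9.7·28.6 = 0.
That is s² + 21.18s + 277.4 = 0, so ω_n = 16.66 rad/s and ζ = 21.18/(2·16.66) = 0.6358.
%OS = 100·exp(−πζ/√(1−ζ²)) = 7.52%.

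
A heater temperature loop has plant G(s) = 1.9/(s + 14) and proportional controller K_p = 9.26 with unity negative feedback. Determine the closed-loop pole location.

Closed-loop transfer function: T(s) = K_p·G(s)/(1 + K_p·G(s)) = 17.59/(s + 14 + 17.59) = 17.59/(s + 31.59).
The closed-loop pole is at s = −31.59.

s = -31.59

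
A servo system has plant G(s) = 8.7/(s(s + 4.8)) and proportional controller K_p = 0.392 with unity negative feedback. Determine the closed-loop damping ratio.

ζ = 1.3

1 + K_p·G(s) = 0 gives s² + 4.8s + 3.41 = 0.
So ω_n² = 3.41 ⇒ ω_n = 1.847 rad/s, and ζ = 4.8/(2ω_n) = 1.3.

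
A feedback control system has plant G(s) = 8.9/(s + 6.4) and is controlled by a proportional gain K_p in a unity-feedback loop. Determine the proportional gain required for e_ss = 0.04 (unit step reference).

For a type-0 loop with proportional control, e_ss = 1/(1 + K_p·G(0)).
G(0) = 1.391. Require 1/(1 + K_p·1.391) = 0.04, so 1 + 1.391·K_p = 25.
K_p = (25 − 1)/1.391 = 17.3.

K_p = 17.3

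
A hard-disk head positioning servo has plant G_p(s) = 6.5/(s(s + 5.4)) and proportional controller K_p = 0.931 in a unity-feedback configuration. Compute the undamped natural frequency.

The closed-loop denominator is s(s+5.4) + 0.931·6.5 = s² + 5.4s + 6.052.
Matching s² + 2ζω_n s + ω_n²: ω_n = √6.052 = 2.46 rad/s and 2ζω_n = 5.4, so ζ = 5.4/(2·2.46) = 1.1.

ω_n = 2.46 rad/s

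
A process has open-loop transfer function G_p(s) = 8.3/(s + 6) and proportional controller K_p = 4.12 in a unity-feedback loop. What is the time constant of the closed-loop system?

τ = 0.0249 s

Closed-loop transfer function: T(s) = K_p·G_p(s)/(1 + K_p·G_p(s)) = 34.2/(s + 6 + 34.2) = 34.2/(s + 40.2).
Time constant τ = 1/40.2 = 0.0249 s.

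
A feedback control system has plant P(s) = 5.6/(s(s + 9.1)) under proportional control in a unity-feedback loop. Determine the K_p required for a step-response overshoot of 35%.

From %OS = 100·exp(−πζ/√(1−ζ²)) = 35%, ζ = −ln(0.35)/√(π²+ln²(0.35)) = 0.3169.
Characteristic equation s² + 9.1s + 5.6K_p = 0 gives ζ = 9.1/(2√(5.6K_p)).
Setting ζ = 0.3169: √(5.6K_p) = 9.1/(2·0.3169) = 14.36, so K_p = 206.1/5.6 = 36.8.

K_p = 36.8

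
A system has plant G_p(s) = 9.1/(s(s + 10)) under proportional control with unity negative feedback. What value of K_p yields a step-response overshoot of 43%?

K_p = 40.8

From %OS = 100·exp(−πζ/√(1−ζ²)) = 43%, ζ = −ln(0.43)/√(π²+ln²(0.43)) = 0.2594.
Characteristic equation s² + 10s + 9.1K_p = 0 gives ζ = 10/(2√(9.1K_p)).
Setting ζ = 0.2594: √(9.1K_p) = 10/(2·0.2594) = 19.27, so K_p = 371.4/9.1 = 40.8.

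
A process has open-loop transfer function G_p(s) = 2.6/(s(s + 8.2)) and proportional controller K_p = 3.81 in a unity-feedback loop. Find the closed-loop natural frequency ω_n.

ω_n = 3.15 rad/s

The closed-loop denominator is s(s+8.2) + 3.81·2.6 = s² + 8.2s + 9.906.
So ω_n² = 9.906 ⇒ ω_n = 3.147 rad/s, and ζ = 8.2/(2ω_n) = 1.3.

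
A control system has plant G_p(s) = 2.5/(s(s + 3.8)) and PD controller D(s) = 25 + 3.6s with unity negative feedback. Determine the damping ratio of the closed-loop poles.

ζ = 0.81

Forward path: (25 + 3.6s)·2.5/(s(s+3.8)). The closed-loop characteristic equation is s² + (3.8 + 2.5·3.6)s + 2.5·25 = 0.
That is s² + 12.8s + 62.5 = 0, so ω_n = 7.906 rad/s and ζ = 12.8/(2·7.906) = 0.8095.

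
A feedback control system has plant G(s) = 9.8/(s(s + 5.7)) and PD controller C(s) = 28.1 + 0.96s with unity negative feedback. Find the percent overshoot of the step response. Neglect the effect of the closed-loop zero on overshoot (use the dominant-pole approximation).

20.1%

Forward path: (28.1 + 0.96s)·9.8/(s(s+5.7)). The closed-loop characteristic equation is s² + (5.7 + 9.8·0.96)s + 9.8·28.1 = 0.
That is s² + 15.11s + 275.4 = 0, so ω_n = 16.59 rad/s and ζ = 15.11/(2·16.59) = 0.4552.
%OS = 100·exp(−πζ/√(1−ζ²)) = 20.1%.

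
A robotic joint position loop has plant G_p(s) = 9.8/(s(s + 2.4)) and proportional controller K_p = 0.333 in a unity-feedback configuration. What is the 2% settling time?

T_s ≈ 3.33 s

Closed-loop characteristic equation: s² + 2.4s + 3.263 = 0, so ω_n = 1.806 rad/s and ζ = 2.4/(2·1.806) = 0.6643.
2% settling time T_s ≈ 4/(ζω_n) = 4/1.2 = 3.33 s.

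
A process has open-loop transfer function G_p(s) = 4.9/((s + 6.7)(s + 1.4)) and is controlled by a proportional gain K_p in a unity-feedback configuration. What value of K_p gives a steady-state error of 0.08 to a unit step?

For a type-0 loop with proportional control, e_ss = 1/(1 + K_p·G_p(0)).
G_p(0) = 0.5224. Require 1/(1 + K_p·0.5224) = 0.08, so 1 + 0.5224·K_p = 12.5.
K_p = (12.5 − 1)/0.5224 = 22.

K_p = 22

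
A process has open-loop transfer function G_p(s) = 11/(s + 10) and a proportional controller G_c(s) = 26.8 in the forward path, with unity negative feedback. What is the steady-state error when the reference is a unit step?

0.0328

The loop is type 0. Static position error constant K_pos = G_c(0)·G_p(0) = 26.8·1.1 = 29.48.
Steady-state error to a unit step: e_ss = 1/(1+K_pos) = 1/30.48 = 0.0328.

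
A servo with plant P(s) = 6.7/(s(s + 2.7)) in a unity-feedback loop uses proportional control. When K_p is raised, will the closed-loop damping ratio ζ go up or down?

decrease

ζ = 2.7/(2√(6.7K_p)); increasing K_p raises the denominator, so ζ falls.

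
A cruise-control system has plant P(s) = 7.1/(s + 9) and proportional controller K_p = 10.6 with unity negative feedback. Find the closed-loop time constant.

Closed-loop transfer function: T(s) = K_p·P(s)/(1 + K_p·P(s)) = 75.26/(s + 9 + 75.26) = 75.26/(s + 84.26).
Time constant τ = 1/84.26 = 0.0119 s.

τ = 0.0119 s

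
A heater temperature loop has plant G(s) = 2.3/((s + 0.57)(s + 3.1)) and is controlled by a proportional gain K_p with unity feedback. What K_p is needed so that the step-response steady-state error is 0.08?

Steady-state error for a unit step on this type-0 loop is 1/(1 + K_p·G(0)).
G(0) = 1.302. Require 1/(1 + K_p·1.302) = 0.08, so 1 + 1.302·K_p = 12.5.
K_p = (12.5 − 1)/1.302 = 8.83.

K_p = 8.83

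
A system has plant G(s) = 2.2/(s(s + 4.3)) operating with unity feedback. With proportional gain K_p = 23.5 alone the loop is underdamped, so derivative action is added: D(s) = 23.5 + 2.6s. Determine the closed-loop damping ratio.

Forward path: (23.5 + 2.6s)·2.2/(s(s+4.3)). The closed-loop characteristic equation is s² + (4.3 + 2.2·2.6)s + 2.2·23.5 = 0.
That is s² + 10.02s + 51.7 = 0, so ω_n = 7.19 rad/s and ζ = 10.02/(2·7.19) = 0.6968.

ζ = 0.697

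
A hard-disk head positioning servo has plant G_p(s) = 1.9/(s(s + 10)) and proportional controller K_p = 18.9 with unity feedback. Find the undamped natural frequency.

With unity feedback the closed-loop characteristic equation is s² + 10s + 18.9·1.9 = s² + 10s + 35.91 = 0.
So ω_n² = 35.91 ⇒ ω_n = 5.992 rad/s, and ζ = 10/(2ω_n) = 0.834.

ω_n = 5.99 rad/s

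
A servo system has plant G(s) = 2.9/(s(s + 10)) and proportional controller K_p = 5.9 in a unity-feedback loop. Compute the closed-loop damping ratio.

ζ = 1.21

The closed-loop denominator is s(s+10) + 5.9·2.9 = s² + 10s + 17.11.
So ω_n² = 17.11 ⇒ ω_n = 4.136 rad/s, and ζ = 10/(2ω_n) = 1.21.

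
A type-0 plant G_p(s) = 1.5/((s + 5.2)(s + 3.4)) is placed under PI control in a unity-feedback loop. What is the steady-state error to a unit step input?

The PI controller's integrator makes the forward path type 1, so e_ss to a step is zero.

0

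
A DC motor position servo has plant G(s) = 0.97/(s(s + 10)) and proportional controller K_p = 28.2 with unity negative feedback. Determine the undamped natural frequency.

With unity feedback the closed-loop characteristic equation is s² + 10s + 28.2·0.97 = s² + 10s + 27.35 = 0.
So ω_n² = 27.35 ⇒ ω_n = 5.23 rad/s, and ζ = 10/(2ω_n) = 0.956.

ω_n = 5.23 rad/s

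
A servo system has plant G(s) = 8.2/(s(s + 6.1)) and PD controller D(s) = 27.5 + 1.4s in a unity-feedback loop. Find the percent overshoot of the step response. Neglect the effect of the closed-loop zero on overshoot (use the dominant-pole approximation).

10.4%

Forward path: (27.5 + 1.4s)·8.2/(s(s+6.1)). The closed-loop characteristic equation is s² + (6.1 + 8.2·1.4)s + 8.2·27.5 = 0.
That is s² + 17.58s + 225.5 = 0, so ω_n = 15.02 rad/s and ζ = 17.58/(2·15.02) = 0.5853.
%OS = 100·exp(−πζ/√(1−ζ²)) = 10.4%.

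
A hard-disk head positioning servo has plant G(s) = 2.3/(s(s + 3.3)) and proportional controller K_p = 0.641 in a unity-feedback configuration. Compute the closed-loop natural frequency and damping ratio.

ω_n = 1.21 rad/s, ζ = 1.36

With unity feedback the closed-loop characteristic equation is s² + 3.3s + 0.641·2.3 = s² + 3.3s + 1.474 = 0.
So ω_n² = 1.474 ⇒ ω_n = 1.214 rad/s, and ζ = 3.3/(2ω_n) = 1.36.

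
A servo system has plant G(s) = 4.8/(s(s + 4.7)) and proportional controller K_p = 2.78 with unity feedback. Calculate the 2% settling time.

T_s ≈ 1.7 s

The closed-loop denominator s² + 4.7s + 13.34 gives ω_n = √13.34 = 3.653 and ζ = 4.7/(2ω_n) = 0.6433.
2% settling time T_s ≈ 4/(ζω_n) = 4/2.35 = 1.7 s.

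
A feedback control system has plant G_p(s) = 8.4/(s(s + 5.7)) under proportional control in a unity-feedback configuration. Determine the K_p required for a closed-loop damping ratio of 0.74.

Closed-loop characteristic equation: s² + 5.7s + K_p·8.4 = 0.
So ω_n = √(8.4K_p) and 2ζω_n = 5.7, giving ζ = 5.7/(2√(8.4K_p)).
Setting ζ = 0.74: √(8.4K_p) = 5.7/(2·0.74) = 3.851, so K_p = 14.83/8.4 = 1.77.

K_p = 1.77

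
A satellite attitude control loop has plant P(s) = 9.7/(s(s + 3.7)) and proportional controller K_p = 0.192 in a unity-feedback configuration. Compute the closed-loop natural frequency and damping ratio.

With unity feedback the closed-loop characteristic equation is s² + 3.7s + 0.192·9.7 = s² + 3.7s + 1.862 = 0.
So ω_n² = 1.862 ⇒ ω_n = 1.365 rad/s, and ζ = 3.7/(2ω_n) = 1.36.

ω_n = 1.36 rad/s, ζ = 1.36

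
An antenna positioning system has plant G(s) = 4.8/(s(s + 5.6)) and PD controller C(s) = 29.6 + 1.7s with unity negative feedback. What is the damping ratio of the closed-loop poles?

Forward path: (29.6 + 1.7s)·4.8/(s(s+5.6)). The closed-loop characteristic equation is s² + (5.6 + 4.8·1.7)s + 4.8·29.6 = 0.
That is s² + 13.76s + 142.1 = 0, so ω_n = 11.92 rad/s and ζ = 13.76/(2·11.92) = 0.5772.

ζ = 0.577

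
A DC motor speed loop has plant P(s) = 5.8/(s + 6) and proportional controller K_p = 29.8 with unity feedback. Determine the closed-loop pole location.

Closed-loop transfer function: T(s) = K_p·P(s)/(1 + K_p·P(s)) = 172.8/(s + 6 + 172.8) = 172.8/(s + 178.8).
The closed-loop pole is at s = −178.8.

s = -178.8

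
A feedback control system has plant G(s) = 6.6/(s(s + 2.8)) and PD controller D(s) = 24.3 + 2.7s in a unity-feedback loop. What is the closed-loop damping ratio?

Forward path: (24.3 + 2.7s)·6.6/(s(s+2.8)). The closed-loop characteristic equation is s² + (2.8 + 6.6·2.7)s + 6.6·24.3 = 0.
That is s² + 20.62s + 160.4 = 0, so ω_n = 12.66 rad/s and ζ = 20.62/(2·12.66) = 0.8141.

ζ = 0.814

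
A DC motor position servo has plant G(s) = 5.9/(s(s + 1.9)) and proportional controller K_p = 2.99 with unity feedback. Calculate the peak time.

T_p = 0.768 s

From 1 + K_pG(s) = 0: s² + 1.9s + 17.64 = 0 ⇒ ω_n = 4.2, ζ = 0.2262.
Damped frequency ω_d = ω_n√(1−ζ²) = 4.091 rad/s, so peak time T_p = π/ω_d = 0.768 s.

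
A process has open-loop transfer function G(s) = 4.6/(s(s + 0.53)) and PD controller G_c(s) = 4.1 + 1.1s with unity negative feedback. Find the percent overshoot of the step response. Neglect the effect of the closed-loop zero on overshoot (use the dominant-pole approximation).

7.12%

Forward path: (4.1 + 1.1s)·4.6/(s(s+0.53)). The closed-loop characteristic equation is s² + (0.53 + 4.6·1.1)s + 4.6·4.1 = 0.
That is s² + 5.59s + 18.86 = 0, so ω_n = 4.343 rad/s and ζ = 5.59/(2·4.343) = 0.6436.
%OS = 100·exp(−πζ/√(1−ζ²)) = 7.12%.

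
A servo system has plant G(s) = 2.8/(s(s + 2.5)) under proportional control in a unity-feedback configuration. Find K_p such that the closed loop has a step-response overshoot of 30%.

From %OS = 100·exp(−πζ/√(1−ζ²)) = 30%, ζ = −ln(0.3)/√(π²+ln²(0.3)) = 0.3579.
Characteristic equation s² + 2.5s + 2.8K_p = 0 gives ζ = 2.5/(2√(2.8K_p)).
Setting ζ = 0.3579: √(2.8K_p) = 2.5/(2·0.3579) = 3.493, so K_p = 12.2/2.8 = 4.36.

K_p = 4.36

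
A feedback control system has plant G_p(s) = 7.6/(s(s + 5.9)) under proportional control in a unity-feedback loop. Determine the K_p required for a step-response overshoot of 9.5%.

From %OS = 100·exp(−πζ/√(1−ζ²)) = 9.5%, ζ = −ln(0.095)/√(π²+ln²(0.095)) = 0.5996.
Characteristic equation s² + 5.9s + 7.6K_p = 0 gives ζ = 5.9/(2√(7.6K_p)).
Setting ζ = 0.5996: √(7.6K_p) = 5.9/(2·0.5996) = 4.92, so K_p = 24.2/7.6 = 3.18.

K_p = 3.18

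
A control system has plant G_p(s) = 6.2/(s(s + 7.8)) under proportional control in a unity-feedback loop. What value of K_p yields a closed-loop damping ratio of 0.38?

K_p = 17

Closed-loop characteristic equation: s² + 7.8s + K_p·6.2 = 0.
So ω_n = √(6.2K_p) and 2ζω_n = 7.8, giving ζ = 7.8/(2√(6.2K_p)).
Setting ζ = 0.38: √(6.2K_p) = 7.8/(2·0.38) = 10.26, so K_p = 105.3/6.2 = 17.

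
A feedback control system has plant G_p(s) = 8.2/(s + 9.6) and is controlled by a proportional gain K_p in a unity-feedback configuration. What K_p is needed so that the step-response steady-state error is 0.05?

K_p = 22.2

For a type-0 loop with proportional control, e_ss = 1/(1 + K_p·G_p(0)).
G_p(0) = 0.8542. Require 1/(1 + K_p·0.8542) = 0.05, so 1 + 0.8542·K_p = 20.
K_p = (20 − 1)/0.8542 = 22.2.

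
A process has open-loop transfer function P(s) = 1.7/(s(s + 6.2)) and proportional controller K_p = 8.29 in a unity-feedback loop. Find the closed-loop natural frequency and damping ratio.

ω_n = 3.75 rad/s, ζ = 0.826

With unity feedback the closed-loop characteristic equation is s² + 6.2s + 8.29·1.7 = s² + 6.2s + 14.09 = 0.
So ω_n² = 14.09 ⇒ ω_n = 3.754 rad/s, and ζ = 6.2/(2ω_n) = 0.826.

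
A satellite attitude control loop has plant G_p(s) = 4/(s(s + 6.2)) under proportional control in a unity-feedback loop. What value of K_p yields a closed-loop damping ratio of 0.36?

K_p = 18.5

Closed-loop characteristic equation: s² + 6.2s + K_p·4 = 0.
So ω_n = √(4K_p) and 2ζω_n = 6.2, giving ζ = 6.2/(2√(4K_p)).
Setting ζ = 0.36: √(4K_p) = 6.2/(2·0.36) = 8.611, so K_p = 74.15/4 = 18.5.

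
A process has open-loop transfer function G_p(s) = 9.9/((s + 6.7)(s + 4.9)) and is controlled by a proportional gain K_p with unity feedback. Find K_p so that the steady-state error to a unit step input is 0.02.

K_p = 162

Steady-state error for a unit step on this type-0 loop is 1/(1 + K_p·G_p(0)).
G_p(0) = 0.3016. Require 1/(1 + K_p·0.3016) = 0.02, so 1 + 0.3016·K_p = 50.
K_p = (50 − 1)/0.3016 = 162.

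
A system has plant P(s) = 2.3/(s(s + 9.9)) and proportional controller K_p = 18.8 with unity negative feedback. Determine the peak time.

T_p = 0.726 s

Closed-loop characteristic equation: s² + 9.9s + 43.24 = 0, so ω_n = 6.576 rad/s and ζ = 9.9/(2·6.576) = 0.7528.
Damped frequency ω_d = ω_n√(1−ζ²) = 4.329 rad/s, so peak time T_p = π/ω_d = 0.726 s.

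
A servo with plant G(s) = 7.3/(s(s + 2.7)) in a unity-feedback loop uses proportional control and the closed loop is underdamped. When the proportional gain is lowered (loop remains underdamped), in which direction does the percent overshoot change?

decrease

ζ = 2.7/(2√(7.3K_p)) rises as K_p falls; higher damping means less overshoot.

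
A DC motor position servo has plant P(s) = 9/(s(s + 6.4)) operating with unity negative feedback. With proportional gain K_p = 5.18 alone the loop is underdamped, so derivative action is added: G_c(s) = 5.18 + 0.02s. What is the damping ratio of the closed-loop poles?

Forward path: (5.18 + 0.02s)·9/(s(s+6.4)). The closed-loop characteristic equation is s² + (6.4 + 9·0.02)s + 9·5.18 = 0.
That is s² + 6.58s + 46.62 = 0, so ω_n = 6.828 rad/s and ζ = 6.58/(2·6.828) = 0.4818.

ζ = 0.482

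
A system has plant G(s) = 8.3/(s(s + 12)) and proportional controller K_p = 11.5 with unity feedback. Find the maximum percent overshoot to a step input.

The closed-loop denominator s² + 12s + 95.45 gives ω_n = √95.45 = 9.77 and ζ = 12/(2ω_n) = 0.6141.
%OS = 100·exp(−πζ/√(1−ζ²)) = 100·exp(−π·0.6141/√0.6228) = 8.68%.

8.68%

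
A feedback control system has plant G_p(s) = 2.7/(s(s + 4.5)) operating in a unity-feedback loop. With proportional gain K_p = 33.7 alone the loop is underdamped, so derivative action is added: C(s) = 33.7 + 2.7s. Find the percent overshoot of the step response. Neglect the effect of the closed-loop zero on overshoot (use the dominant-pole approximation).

Forward path: (33.7 + 2.7s)·2.7/(s(s+4.5)). The closed-loop characteristic equation is s² + (4.5 + 2.7·2.7)s + 2.7·33.7 = 0.
That is s² + 11.79s + 90.99 = 0, so ω_n = 9.539 rad/s and ζ = 11.79/(2·9.539) = 0.618.
%OS = 100·exp(−πζ/√(1−ζ²)) = 8.46%.

8.46%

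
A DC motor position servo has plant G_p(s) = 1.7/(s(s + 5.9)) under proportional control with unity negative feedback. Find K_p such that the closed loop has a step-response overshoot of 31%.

K_p = 42

From %OS = 100·exp(−πζ/√(1−ζ²)) = 31%, ζ = −ln(0.31)/√(π²+ln²(0.31)) = 0.3493.
Characteristic equation s² + 5.9s + 1.7K_p = 0 gives ζ = 5.9/(2√(1.7K_p)).
Setting ζ = 0.3493: √(1.7K_p) = 5.9/(2·0.3493) = 8.445, so K_p = 71.32/1.7 = 42.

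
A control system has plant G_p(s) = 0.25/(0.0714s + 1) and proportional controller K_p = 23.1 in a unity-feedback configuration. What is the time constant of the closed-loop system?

Closed loop: T(s) = K_p·G_p/(1+K_p·G_p) = 5.775/(0.0714s + 1 + 5.775), with pole at s = −(1 + 5.775)/0.0714 = −94.89.
Closed-loop time constant τ = 1/94.89 = 0.0105 s.

τ = 0.0105 s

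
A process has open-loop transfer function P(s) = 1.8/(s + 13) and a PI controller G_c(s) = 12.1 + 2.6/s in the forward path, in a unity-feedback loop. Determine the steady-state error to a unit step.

0

The open loop G_c(s)P(s) has a pole at the origin (type 1), so the static position error constant is infinite and e_ss = 1/(1+∞) = 0.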